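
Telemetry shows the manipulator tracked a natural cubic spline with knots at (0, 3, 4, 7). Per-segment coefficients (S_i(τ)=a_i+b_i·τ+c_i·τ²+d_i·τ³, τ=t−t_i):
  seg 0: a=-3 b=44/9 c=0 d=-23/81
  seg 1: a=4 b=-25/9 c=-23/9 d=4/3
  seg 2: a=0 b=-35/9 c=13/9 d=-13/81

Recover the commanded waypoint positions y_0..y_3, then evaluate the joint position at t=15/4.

y_0=-3 y_1=4 y_2=0 y_3=-3
S(15/4) = 25/24

y_0 = S_0(0) = a_0 = -3
y_1 = S_1(0) = a_1 = 4
y_2 = S_2(0) = a_2 = 0
y_3 = S_2(3) = -3
t_q=15/4 is in segment 1 (τ=3/4); S_1(τ)=25/24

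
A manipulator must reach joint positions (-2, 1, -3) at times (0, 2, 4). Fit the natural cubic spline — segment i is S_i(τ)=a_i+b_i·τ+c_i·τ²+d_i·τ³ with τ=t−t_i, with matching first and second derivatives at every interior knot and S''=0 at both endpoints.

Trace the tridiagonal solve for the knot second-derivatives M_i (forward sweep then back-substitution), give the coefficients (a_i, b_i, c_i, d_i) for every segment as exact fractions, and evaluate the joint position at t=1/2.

Δ: Δ0=3/2, Δ1=-2
row 1: diag=8, rhs=-21; c'=1/4, d'=-21/8
back: M1=-21/8
M: M0=0, M1=-21/8, M2=0
seg 0: a=-2, c=M0/2=0, d=(M1−M0)/(6·2)=-7/32, b=Δ0−h0·(2M0+M1)/6=19/8
seg 1: a=1, c=M1/2=-21/16, d=(M2−M1)/(6·2)=7/32, b=Δ1−h1·(2M1+M2)/6=-1/4
t_q=1/2 → seg 0, τ=1/2; S=-2+19/8·τ+0·τ²+-7/32·τ³=-215/256

  seg 0: a=-2 b=19/8 c=0 d=-7/32
  seg 1: a=1 b=-1/4 c=-21/16 d=7/32
S(1/2) = -215/256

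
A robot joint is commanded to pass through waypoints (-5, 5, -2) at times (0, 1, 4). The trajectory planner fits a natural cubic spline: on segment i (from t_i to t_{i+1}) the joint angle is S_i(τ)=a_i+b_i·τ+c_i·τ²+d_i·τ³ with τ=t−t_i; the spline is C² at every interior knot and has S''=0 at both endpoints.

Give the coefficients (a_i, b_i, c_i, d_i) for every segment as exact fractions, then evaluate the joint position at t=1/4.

  seg 0: a=-5 b=277/24 c=0 d=-37/24
  seg 1: a=5 b=83/12 c=-37/8 d=37/72
S(1/4) = -1095/512

Δ: Δ0=10, Δ1=-7/3
row 1: diag=8, rhs=-74; c'=3/8, d'=-37/4
back: M1=-37/4
M: M0=0, M1=-37/4, M2=0
seg 0: a=-5, c=M0/2=0, d=(M1−M0)/(6·1)=-37/24, b=Δ0−h0·(2M0+M1)/6=277/24
seg 1: a=5, c=M1/2=-37/8, d=(M2−M1)/(6·3)=37/72, b=Δ1−h1·(2M1+M2)/6=83/12
t_q=1/4 → seg 0, τ=1/4; S=-5+277/24·τ+0·τ²+-37/24·τ³=-1095/512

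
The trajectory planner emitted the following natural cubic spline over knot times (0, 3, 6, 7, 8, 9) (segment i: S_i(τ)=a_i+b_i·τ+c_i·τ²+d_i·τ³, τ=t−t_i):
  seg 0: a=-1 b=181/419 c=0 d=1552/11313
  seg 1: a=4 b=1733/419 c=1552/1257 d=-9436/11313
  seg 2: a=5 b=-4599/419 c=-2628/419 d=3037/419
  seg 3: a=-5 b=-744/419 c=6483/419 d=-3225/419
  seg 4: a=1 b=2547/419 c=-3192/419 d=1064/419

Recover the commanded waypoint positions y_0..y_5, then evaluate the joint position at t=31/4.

y_0=-1 y_1=4 y_2=5 y_3=-5 y_4=1 y_5=2
S(31/4) = -23479/26816

y_0 = S_0(0) = a_0 = -1
y_1 = S_1(0) = a_1 = 4
y_2 = S_2(0) = a_2 = 5
y_3 = S_3(0) = a_3 = -5
y_4 = S_4(0) = a_4 = 1
y_5 = S_4(1) = 2
t_q=31/4 is in segment 3 (τ=3/4); S_3(τ)=-23479/26816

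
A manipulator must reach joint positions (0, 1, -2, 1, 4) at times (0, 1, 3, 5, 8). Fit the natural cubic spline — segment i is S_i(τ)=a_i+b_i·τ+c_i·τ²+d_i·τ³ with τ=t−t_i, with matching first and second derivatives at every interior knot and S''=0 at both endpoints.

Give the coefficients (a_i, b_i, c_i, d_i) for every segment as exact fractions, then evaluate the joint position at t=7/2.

Δ: Δ0=1, Δ1=-3/2, Δ2=3/2, Δ3=1
row 1: diag=6, rhs=-15; c'=1/3, d'=-5/2
row 2: denom=8−2·1/3=22/3; d'=(18−2·-5/2)/(22/3)=69/22
row 3: denom=10−2·3/11=104/11; d'=(-3−2·69/22)/(104/11)=-51/52
back: M3=-51/52
back: M2=69/22−3/11·-51/52=177/52
back: M1=-5/2−1/3·177/52=-189/52
M: M0=0, M1=-189/52, M2=177/52, M3=-51/52, M4=0
seg 0: a=0, c=M0/2=0, d=(M1−M0)/(6·1)=-63/104, b=Δ0−h0·(2M0+M1)/6=167/104
seg 1: a=1, c=M1/2=-189/104, d=(M2−M1)/(6·2)=61/104, b=Δ1−h1·(2M1+M2)/6=-11/52
seg 2: a=-2, c=M2/2=177/104, d=(M3−M2)/(6·2)=-19/52, b=Δ2−h2·(2M2+M3)/6=-23/52
seg 3: a=1, c=M3/2=-51/104, d=(M4−M3)/(6·3)=17/312, b=Δ3−h3·(2M3+M4)/6=103/52
t_q=7/2 → seg 2, τ=1/2; S=-2+-23/52·τ+177/104·τ²+-19/52·τ³=-383/208

  seg 0: a=0 b=167/104 c=0 d=-63/104
  seg 1: a=1 b=-11/52 c=-189/104 d=61/104
  seg 2: a=-2 b=-23/52 c=177/104 d=-19/52
  seg 3: a=1 b=103/52 c=-51/104 d=17/312
S(7/2) = -383/208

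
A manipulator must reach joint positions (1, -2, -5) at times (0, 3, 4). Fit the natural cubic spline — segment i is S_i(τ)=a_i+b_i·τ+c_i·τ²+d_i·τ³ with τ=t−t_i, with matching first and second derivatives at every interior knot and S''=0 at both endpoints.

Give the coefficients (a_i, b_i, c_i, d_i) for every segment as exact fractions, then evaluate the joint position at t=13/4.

  seg 0: a=1 b=-1/4 c=0 d=-1/12
  seg 1: a=-2 b=-5/2 c=-3/4 d=1/4
S(13/4) = -683/256

Δ: Δ0=-1, Δ1=-3
row 1: diag=8, rhs=-12; c'=1/8, d'=-3/2
back: M1=-3/2
M: M0=0, M1=-3/2, M2=0
seg 0: a=1, c=M0/2=0, d=(M1−M0)/(6·3)=-1/12, b=Δ0−h0·(2M0+M1)/6=-1/4
seg 1: a=-2, c=M1/2=-3/4, d=(M2−M1)/(6·1)=1/4, b=Δ1−h1·(2M1+M2)/6=-5/2
t_q=13/4 → seg 1, τ=1/4; S=-2+-5/2·τ+-3/4·τ²+1/4·τ³=-683/256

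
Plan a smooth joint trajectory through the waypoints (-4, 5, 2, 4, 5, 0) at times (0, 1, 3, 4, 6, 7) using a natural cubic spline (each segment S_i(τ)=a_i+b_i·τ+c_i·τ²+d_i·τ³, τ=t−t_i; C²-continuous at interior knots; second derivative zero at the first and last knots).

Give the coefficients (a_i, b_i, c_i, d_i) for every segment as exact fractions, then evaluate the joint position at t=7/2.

  seg 0: a=-4 b=11065/988 c=0 d=-2173/988
  seg 1: a=5 b=2273/494 c=-6519/988 d=3505/1976
  seg 2: a=2 b=-125/247 c=999/247 d=-20/13
  seg 3: a=4 b=733/247 c=-141/247 d=-655/1976
  seg 4: a=5 b=-1627/494 c=-2529/988 d=843/988
S(7/2) = 195/76

Δ: Δ0=9, Δ1=-3/2, Δ2=2, Δ3=1/2, Δ4=-5
row 1: diag=6, rhs=-63; c'=1/3, d'=-21/2
row 2: denom=6−2·1/3=16/3; d'=(21−2·-21/2)/(16/3)=63/8
row 3: denom=6−1·3/16=93/16; d'=(-9−1·63/8)/(93/16)=-90/31
row 4: denom=6−2·32/93=494/93; d'=(-33−2·-90/31)/(494/93)=-2529/494
back: M4=-2529/494
back: M3=-90/31−32/93·-2529/494=-282/247
back: M2=63/8−3/16·-282/247=1998/247
back: M1=-21/2−1/3·1998/247=-6519/494
M: M0=0, M1=-6519/494, M2=1998/247, M3=-282/247, M4=-2529/494, M5=0
seg 0: a=-4, c=M0/2=0, d=(M1−M0)/(6·1)=-2173/988, b=Δ0−h0·(2M0+M1)/6=11065/988
seg 1: a=5, c=M1/2=-6519/988, d=(M2−M1)/(6·2)=3505/1976, b=Δ1−h1·(2M1+M2)/6=2273/494
seg 2: a=2, c=M2/2=999/247, d=(M3−M2)/(6·1)=-20/13, b=Δ2−h2·(2M2+M3)/6=-125/247
seg 3: a=4, c=M3/2=-141/247, d=(M4−M3)/(6·2)=-655/1976, b=Δ3−h3·(2M3+M4)/6=733/247
seg 4: a=5, c=M4/2=-2529/988, d=(M5−M4)/(6·1)=843/988, b=Δ4−h4·(2M4+M5)/6=-1627/494
t_q=7/2 → seg 2, τ=1/2; S=2+-125/247·τ+999/247·τ²+-20/13·τ³=195/76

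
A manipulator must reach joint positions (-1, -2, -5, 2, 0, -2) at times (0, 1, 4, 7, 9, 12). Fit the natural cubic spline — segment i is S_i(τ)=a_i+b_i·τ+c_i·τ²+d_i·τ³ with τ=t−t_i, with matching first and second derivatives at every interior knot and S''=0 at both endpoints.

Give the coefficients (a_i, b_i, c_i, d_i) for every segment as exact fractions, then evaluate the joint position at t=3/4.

  seg 0: a=-1 b=-1061/1272 c=0 d=-211/1272
  seg 1: a=-2 b=-847/636 c=-211/424 d=2321/11448
  seg 2: a=-5 b=1471/1272 c=211/159 d=-1189/3816
  seg 3: a=2 b=449/636 c=-1879/1272 d=397/1272
  seg 4: a=0 b=-309/212 c=503/1272 d=-503/11448
S(3/4) = -46011/27136

Δ: Δ0=-1, Δ1=-1, Δ2=7/3, Δ3=-1, Δ4=-2/3
row 1: diag=8, rhs=0; c'=3/8, d'=0
row 2: denom=12−3·3/8=87/8; d'=(20−3·0)/(87/8)=160/87
row 3: denom=10−3·8/29=266/29; d'=(-20−3·160/87)/(266/29)=-370/133
row 4: denom=10−2·29/133=1272/133; d'=(2−2·-370/133)/(1272/133)=503/636
back: M4=503/636
back: M3=-370/133−29/133·503/636=-1879/636
back: M2=160/87−8/29·-1879/636=422/159
back: M1=0−3/8·422/159=-211/212
M: M0=0, M1=-211/212, M2=422/159, M3=-1879/636, M4=503/636, M5=0
seg 0: a=-1, c=M0/2=0, d=(M1−M0)/(6·1)=-211/1272, b=Δ0−h0·(2M0+M1)/6=-1061/1272
seg 1: a=-2, c=M1/2=-211/424, d=(M2−M1)/(6·3)=2321/11448, b=Δ1−h1·(2M1+M2)/6=-847/636
seg 2: a=-5, c=M2/2=211/159, d=(M3−M2)/(6·3)=-1189/3816, b=Δ2−h2·(2M2+M3)/6=1471/1272
seg 3: a=2, c=M3/2=-1879/1272, d=(M4−M3)/(6·2)=397/1272, b=Δ3−h3·(2M3+M4)/6=449/636
seg 4: a=0, c=M4/2=503/1272, d=(M5−M4)/(6·3)=-503/11448, b=Δ4−h4·(2M4+M5)/6=-309/212
t_q=3/4 → seg 0, τ=3/4; S=-1+-1061/1272·τ+0·τ²+-211/1272·τ³=-46011/27136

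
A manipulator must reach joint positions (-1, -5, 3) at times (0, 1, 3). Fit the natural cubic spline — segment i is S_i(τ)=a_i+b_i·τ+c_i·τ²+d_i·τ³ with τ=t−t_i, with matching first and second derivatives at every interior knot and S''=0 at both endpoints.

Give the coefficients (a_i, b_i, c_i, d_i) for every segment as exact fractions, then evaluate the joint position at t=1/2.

Δ: Δ0=-4, Δ1=4
row 1: diag=6, rhs=48; c'=1/3, d'=8
back: M1=8
M: M0=0, M1=8, M2=0
seg 0: a=-1, c=M0/2=0, d=(M1−M0)/(6·1)=4/3, b=Δ0−h0·(2M0+M1)/6=-16/3
seg 1: a=-5, c=M1/2=4, d=(M2−M1)/(6·2)=-2/3, b=Δ1−h1·(2M1+M2)/6=-4/3
t_q=1/2 → seg 0, τ=1/2; S=-1+-16/3·τ+0·τ²+4/3·τ³=-7/2

  seg 0: a=-1 b=-16/3 c=0 d=4/3
  seg 1: a=-5 b=-4/3 c=4 d=-2/3
S(1/2) = -7/2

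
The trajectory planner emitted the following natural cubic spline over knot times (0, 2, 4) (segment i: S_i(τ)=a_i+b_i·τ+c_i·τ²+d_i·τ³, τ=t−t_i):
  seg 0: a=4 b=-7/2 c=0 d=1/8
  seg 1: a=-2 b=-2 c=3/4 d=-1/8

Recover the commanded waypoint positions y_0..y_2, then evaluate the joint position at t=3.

y_0=4 y_1=-2 y_2=-4
S(3) = -27/8

y_0 = S_0(0) = a_0 = 4
y_1 = S_1(0) = a_1 = -2
y_2 = S_1(2) = -4
t_q=3 is in segment 1 (τ=1); S_1(τ)=-27/8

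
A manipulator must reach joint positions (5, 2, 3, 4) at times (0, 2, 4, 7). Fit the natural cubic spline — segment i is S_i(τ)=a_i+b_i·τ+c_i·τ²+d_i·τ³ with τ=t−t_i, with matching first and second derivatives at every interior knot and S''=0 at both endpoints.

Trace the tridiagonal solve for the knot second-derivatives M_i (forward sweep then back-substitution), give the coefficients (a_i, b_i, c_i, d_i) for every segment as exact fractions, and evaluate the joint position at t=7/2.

  seg 0: a=5 b=-116/57 c=0 d=61/456
  seg 1: a=2 b=-49/114 c=61/76 d=-77/456
  seg 2: a=3 b=43/57 c=-4/19 d=4/171
S(7/2) = 3151/1216

Δ: Δ0=-3/2, Δ1=1/2, Δ2=1/3
row 1: diag=8, rhs=12; c'=1/4, d'=3/2
row 2: denom=10−2·1/4=19/2; d'=(-1−2·3/2)/(19/2)=-8/19
back: M2=-8/19
back: M1=3/2−1/4·-8/19=61/38
M: M0=0, M1=61/38, M2=-8/19, M3=0
seg 0: a=5, c=M0/2=0, d=(M1−M0)/(6·2)=61/456, b=Δ0−h0·(2M0+M1)/6=-116/57
seg 1: a=2, c=M1/2=61/76, d=(M2−M1)/(6·2)=-77/456, b=Δ1−h1·(2M1+M2)/6=-49/114
seg 2: a=3, c=M2/2=-4/19, d=(M3−M2)/(6·3)=4/171, b=Δ2−h2·(2M2+M3)/6=43/57
t_q=7/2 → seg 1, τ=3/2; S=2+-49/114·τ+61/76·τ²+-77/456·τ³=3151/1216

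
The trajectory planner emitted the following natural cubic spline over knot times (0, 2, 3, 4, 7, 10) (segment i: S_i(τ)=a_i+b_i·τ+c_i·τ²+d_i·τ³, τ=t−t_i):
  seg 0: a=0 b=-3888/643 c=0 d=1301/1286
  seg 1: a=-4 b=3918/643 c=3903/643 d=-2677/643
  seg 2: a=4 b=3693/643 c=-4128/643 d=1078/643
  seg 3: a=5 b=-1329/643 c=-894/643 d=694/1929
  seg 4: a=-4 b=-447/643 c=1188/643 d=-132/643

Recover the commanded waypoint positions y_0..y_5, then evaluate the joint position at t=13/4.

y_0 = S_0(0) = a_0 = 0
y_1 = S_1(0) = a_1 = -4
y_2 = S_2(0) = a_2 = 4
y_3 = S_3(0) = a_3 = 5
y_4 = S_4(0) = a_4 = -4
y_5 = S_4(3) = 5
t_q=13/4 is in segment 2 (τ=1/4); S_2(τ)=104131/20576

y_0=0 y_1=-4 y_2=4 y_3=5 y_4=-4 y_5=5
S(13/4) = 104131/20576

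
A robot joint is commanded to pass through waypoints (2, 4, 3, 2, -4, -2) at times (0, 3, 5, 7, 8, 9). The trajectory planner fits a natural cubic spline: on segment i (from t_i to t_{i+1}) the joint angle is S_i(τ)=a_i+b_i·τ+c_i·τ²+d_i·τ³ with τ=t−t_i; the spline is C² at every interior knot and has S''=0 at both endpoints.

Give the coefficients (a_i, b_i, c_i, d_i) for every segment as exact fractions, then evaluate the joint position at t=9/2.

  seg 0: a=2 b=1505/1191 c=0 d=-79/1191
  seg 1: a=4 b=-628/1191 c=-237/397 d=2909/9528
  seg 2: a=3 b=1783/2382 c=1961/1588 d=-8857/9528
  seg 3: a=2 b=-6511/1191 c=-1724/397 d=4537/1191
  seg 4: a=-4 b=-3244/1191 c=2813/397 d=-2813/1191
S(9/2) = 73589/25408

Δ: Δ0=2/3, Δ1=-1/2, Δ2=-1/2, Δ3=-6, Δ4=2
row 1: diag=10, rhs=-7; c'=1/5, d'=-7/10
row 2: denom=8−2·1/5=38/5; d'=(0−2·-7/10)/(38/5)=7/38
row 3: denom=6−2·5/19=104/19; d'=(-33−2·7/38)/(104/19)=-317/52
row 4: denom=4−1·19/104=397/104; d'=(48−1·-317/52)/(397/104)=5626/397
back: M4=5626/397
back: M3=-317/52−19/104·5626/397=-3448/397
back: M2=7/38−5/19·-3448/397=1961/794
back: M1=-7/10−1/5·1961/794=-474/397
M: M0=0, M1=-474/397, M2=1961/794, M3=-3448/397, M4=5626/397, M5=0
seg 0: a=2, c=M0/2=0, d=(M1−M0)/(6·3)=-79/1191, b=Δ0−h0·(2M0+M1)/6=1505/1191
seg 1: a=4, c=M1/2=-237/397, d=(M2−M1)/(6·2)=2909/9528, b=Δ1−h1·(2M1+M2)/6=-628/1191
seg 2: a=3, c=M2/2=1961/1588, d=(M3−M2)/(6·2)=-8857/9528, b=Δ2−h2·(2M2+M3)/6=1783/2382
seg 3: a=2, c=M3/2=-1724/397, d=(M4−M3)/(6·1)=4537/1191, b=Δ3−h3·(2M3+M4)/6=-6511/1191
seg 4: a=-4, c=M4/2=2813/397, d=(M5−M4)/(6·1)=-2813/1191, b=Δ4−h4·(2M4+M5)/6=-3244/1191
t_q=9/2 → seg 1, τ=3/2; S=4+-628/1191·τ+-237/397·τ²+2909/9528·τ³=73589/25408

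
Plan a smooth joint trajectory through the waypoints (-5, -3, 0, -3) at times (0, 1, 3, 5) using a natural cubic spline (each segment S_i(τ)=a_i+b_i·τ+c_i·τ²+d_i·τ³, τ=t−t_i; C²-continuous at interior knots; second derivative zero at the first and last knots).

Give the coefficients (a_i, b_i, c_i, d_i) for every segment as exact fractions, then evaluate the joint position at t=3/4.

Δ: Δ0=2, Δ1=3/2, Δ2=-3/2
row 1: diag=6, rhs=-3; c'=1/3, d'=-1/2
row 2: denom=8−2·1/3=22/3; d'=(-18−2·-1/2)/(22/3)=-51/22
back: M2=-51/22
back: M1=-1/2−1/3·-51/22=3/11
M: M0=0, M1=3/11, M2=-51/22, M3=0
seg 0: a=-5, c=M0/2=0, d=(M1−M0)/(6·1)=1/22, b=Δ0−h0·(2M0+M1)/6=43/22
seg 1: a=-3, c=M1/2=3/22, d=(M2−M1)/(6·2)=-19/88, b=Δ1−h1·(2M1+M2)/6=23/11
seg 2: a=0, c=M2/2=-51/44, d=(M3−M2)/(6·2)=17/88, b=Δ2−h2·(2M2+M3)/6=1/22
t_q=3/4 → seg 0, τ=3/4; S=-5+43/22·τ+0·τ²+1/22·τ³=-4949/1408

  seg 0: a=-5 b=43/22 c=0 d=1/22
  seg 1: a=-3 b=23/11 c=3/22 d=-19/88
  seg 2: a=0 b=1/22 c=-51/44 d=17/88
S(3/4) = -4949/1408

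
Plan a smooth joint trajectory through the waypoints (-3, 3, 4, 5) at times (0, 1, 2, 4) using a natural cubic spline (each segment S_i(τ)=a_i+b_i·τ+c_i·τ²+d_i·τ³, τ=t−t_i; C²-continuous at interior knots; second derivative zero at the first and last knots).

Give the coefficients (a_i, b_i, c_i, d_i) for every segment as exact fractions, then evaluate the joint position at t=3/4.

  seg 0: a=-3 b=335/46 c=0 d=-59/46
  seg 1: a=3 b=79/23 c=-177/46 d=65/46
  seg 2: a=4 b=-1/46 c=9/23 d=-3/46
S(3/4) = 5655/2944

Δ: Δ0=6, Δ1=1, Δ2=1/2
row 1: diag=4, rhs=-30; c'=1/4, d'=-15/2
row 2: denom=6−1·1/4=23/4; d'=(-3−1·-15/2)/(23/4)=18/23
back: M2=18/23
back: M1=-15/2−1/4·18/23=-177/23
M: M0=0, M1=-177/23, M2=18/23, M3=0
seg 0: a=-3, c=M0/2=0, d=(M1−M0)/(6·1)=-59/46, b=Δ0−h0·(2M0+M1)/6=335/46
seg 1: a=3, c=M1/2=-177/46, d=(M2−M1)/(6·1)=65/46, b=Δ1−h1·(2M1+M2)/6=79/23
seg 2: a=4, c=M2/2=9/23, d=(M3−M2)/(6·2)=-3/46, b=Δ2−h2·(2M2+M3)/6=-1/46
t_q=3/4 → seg 0, τ=3/4; S=-3+335/46·τ+0·τ²+-59/46·τ³=5655/2944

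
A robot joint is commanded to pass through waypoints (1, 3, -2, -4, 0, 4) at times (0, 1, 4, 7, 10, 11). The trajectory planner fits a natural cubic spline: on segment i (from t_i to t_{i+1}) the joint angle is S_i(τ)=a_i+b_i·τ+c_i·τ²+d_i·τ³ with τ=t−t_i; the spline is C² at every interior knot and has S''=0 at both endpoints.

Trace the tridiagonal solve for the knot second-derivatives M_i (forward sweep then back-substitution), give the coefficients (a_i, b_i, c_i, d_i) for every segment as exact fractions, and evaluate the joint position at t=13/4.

Δ: Δ0=2, Δ1=-5/3, Δ2=-2/3, Δ3=4/3, Δ4=4
row 1: diag=8, rhs=-22; c'=3/8, d'=-11/4
row 2: denom=12−3·3/8=87/8; d'=(6−3·-11/4)/(87/8)=38/29
row 3: denom=12−3·8/29=324/29; d'=(12−3·38/29)/(324/29)=13/18
row 4: denom=8−3·29/108=259/36; d'=(16−3·13/18)/(259/36)=498/259
back: M4=498/259
back: M3=13/18−29/108·498/259=160/777
back: M2=38/29−8/29·160/777=974/777
back: M1=-11/4−3/8·974/777=-834/259
M: M0=0, M1=-834/259, M2=974/777, M3=160/777, M4=498/259, M5=0
seg 0: a=1, c=M0/2=0, d=(M1−M0)/(6·1)=-139/259, b=Δ0−h0·(2M0+M1)/6=657/259
seg 1: a=3, c=M1/2=-417/259, d=(M2−M1)/(6·3)=1738/6993, b=Δ1−h1·(2M1+M2)/6=240/259
seg 2: a=-2, c=M2/2=487/777, d=(M3−M2)/(6·3)=-11/189, b=Δ2−h2·(2M2+M3)/6=-524/259
seg 3: a=-4, c=M3/2=80/777, d=(M4−M3)/(6·3)=667/6993, b=Δ3−h3·(2M3+M4)/6=43/259
seg 4: a=0, c=M4/2=249/259, d=(M5−M4)/(6·1)=-83/259, b=Δ4−h4·(2M4+M5)/6=870/259
t_q=13/4 → seg 1, τ=9/4; S=3+240/259·τ+-417/259·τ²+1738/6993·τ³=-1947/8288

  seg 0: a=1 b=657/259 c=0 d=-139/259
  seg 1: a=3 b=240/259 c=-417/259 d=1738/6993
  seg 2: a=-2 b=-524/259 c=487/777 d=-11/189
  seg 3: a=-4 b=43/259 c=80/777 d=667/6993
  seg 4: a=0 b=870/259 c=249/259 d=-83/259
S(13/4) = -1947/8288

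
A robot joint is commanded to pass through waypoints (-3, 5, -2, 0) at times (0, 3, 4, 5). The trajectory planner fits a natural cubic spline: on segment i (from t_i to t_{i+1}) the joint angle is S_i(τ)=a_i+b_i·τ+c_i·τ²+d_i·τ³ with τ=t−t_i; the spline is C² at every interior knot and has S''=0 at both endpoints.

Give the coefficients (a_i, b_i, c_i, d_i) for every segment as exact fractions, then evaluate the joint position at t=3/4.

  seg 0: a=-3 b=677/93 c=0 d=-143/279
  seg 1: a=5 b=-610/93 c=-143/31 d=388/93
  seg 2: a=-2 b=-304/93 c=245/31 d=-245/93
S(3/4) = 4451/1984

Δ: Δ0=8/3, Δ1=-7, Δ2=2
row 1: diag=8, rhs=-58; c'=1/8, d'=-29/4
row 2: denom=4−1·1/8=31/8; d'=(54−1·-29/4)/(31/8)=490/31
back: M2=490/31
back: M1=-29/4−1/8·490/31=-286/31
M: M0=0, M1=-286/31, M2=490/31, M3=0
seg 0: a=-3, c=M0/2=0, d=(M1−M0)/(6·3)=-143/279, b=Δ0−h0·(2M0+M1)/6=677/93
seg 1: a=5, c=M1/2=-143/31, d=(M2−M1)/(6·1)=388/93, b=Δ1−h1·(2M1+M2)/6=-610/93
seg 2: a=-2, c=M2/2=245/31, d=(M3−M2)/(6·1)=-245/93, b=Δ2−h2·(2M2+M3)/6=-304/93
t_q=3/4 → seg 0, τ=3/4; S=-3+677/93·τ+0·τ²+-143/279·τ³=4451/1984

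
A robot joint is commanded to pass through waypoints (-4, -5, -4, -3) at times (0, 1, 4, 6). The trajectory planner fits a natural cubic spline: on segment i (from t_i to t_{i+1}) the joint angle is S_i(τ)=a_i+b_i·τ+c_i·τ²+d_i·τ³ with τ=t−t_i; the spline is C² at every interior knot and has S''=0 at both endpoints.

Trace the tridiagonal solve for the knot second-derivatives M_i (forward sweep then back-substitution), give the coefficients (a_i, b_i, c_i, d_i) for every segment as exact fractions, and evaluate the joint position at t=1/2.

Δ: Δ0=-1, Δ1=1/3, Δ2=1/2
row 1: diag=8, rhs=8; c'=3/8, d'=1
row 2: denom=10−3·3/8=71/8; d'=(1−3·1)/(71/8)=-16/71
back: M2=-16/71
back: M1=1−3/8·-16/71=77/71
M: M0=0, M1=77/71, M2=-16/71, M3=0
seg 0: a=-4, c=M0/2=0, d=(M1−M0)/(6·1)=77/426, b=Δ0−h0·(2M0+M1)/6=-503/426
seg 1: a=-5, c=M1/2=77/142, d=(M2−M1)/(6·3)=-31/426, b=Δ1−h1·(2M1+M2)/6=-136/213
seg 2: a=-4, c=M2/2=-8/71, d=(M3−M2)/(6·2)=4/213, b=Δ2−h2·(2M2+M3)/6=277/426
t_q=1/2 → seg 0, τ=1/2; S=-4+-503/426·τ+0·τ²+77/426·τ³=-5189/1136

  seg 0: a=-4 b=-503/426 c=0 d=77/426
  seg 1: a=-5 b=-136/213 c=77/142 d=-31/426
  seg 2: a=-4 b=277/426 c=-8/71 d=4/213
S(1/2) = -5189/1136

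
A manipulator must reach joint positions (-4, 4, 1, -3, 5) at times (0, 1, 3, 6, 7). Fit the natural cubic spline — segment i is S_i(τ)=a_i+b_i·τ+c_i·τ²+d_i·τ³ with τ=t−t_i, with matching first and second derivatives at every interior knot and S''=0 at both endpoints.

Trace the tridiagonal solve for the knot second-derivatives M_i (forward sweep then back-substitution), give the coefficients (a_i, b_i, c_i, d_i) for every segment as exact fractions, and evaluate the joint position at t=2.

  seg 0: a=-4 b=22639/2364 c=0 d=-3727/2364
  seg 1: a=4 b=5729/1182 c=-3727/788 d=3679/4728
  seg 2: a=1 b=-2798/591 c=-12/197 d=706/1773
  seg 3: a=-3 b=3340/591 c=694/197 d=-694/591
S(2) = 7715/1576

Δ: Δ0=8, Δ1=-3/2, Δ2=-4/3, Δ3=8
row 1: diag=6, rhs=-57; c'=1/3, d'=-19/2
row 2: denom=10−2·1/3=28/3; d'=(1−2·-19/2)/(28/3)=15/7
row 3: denom=8−3·9/28=197/28; d'=(56−3·15/7)/(197/28)=1388/197
back: M3=1388/197
back: M2=15/7−9/28·1388/197=-24/197
back: M1=-19/2−1/3·-24/197=-3727/394
M: M0=0, M1=-3727/394, M2=-24/197, M3=1388/197, M4=0
seg 0: a=-4, c=M0/2=0, d=(M1−M0)/(6·1)=-3727/2364, b=Δ0−h0·(2M0+M1)/6=22639/2364
seg 1: a=4, c=M1/2=-3727/788, d=(M2−M1)/(6·2)=3679/4728, b=Δ1−h1·(2M1+M2)/6=5729/1182
seg 2: a=1, c=M2/2=-12/197, d=(M3−M2)/(6·3)=706/1773, b=Δ2−h2·(2M2+M3)/6=-2798/591
seg 3: a=-3, c=M3/2=694/197, d=(M4−M3)/(6·1)=-694/591, b=Δ3−h3·(2M3+M4)/6=3340/591
t_q=2 → seg 1, τ=1; S=4+5729/1182·τ+-3727/788·τ²+3679/4728·τ³=7715/1576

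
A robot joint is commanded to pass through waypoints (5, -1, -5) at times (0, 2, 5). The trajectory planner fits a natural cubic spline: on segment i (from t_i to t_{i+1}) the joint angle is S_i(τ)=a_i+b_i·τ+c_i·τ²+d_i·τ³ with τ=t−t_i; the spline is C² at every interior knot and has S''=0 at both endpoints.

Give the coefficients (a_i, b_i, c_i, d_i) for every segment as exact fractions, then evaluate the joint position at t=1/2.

Δ: Δ0=-3, Δ1=-4/3
row 1: diag=10, rhs=10; c'=3/10, d'=1
back: M1=1
M: M0=0, M1=1, M2=0
seg 0: a=5, c=M0/2=0, d=(M1−M0)/(6·2)=1/12, b=Δ0−h0·(2M0+M1)/6=-10/3
seg 1: a=-1, c=M1/2=1/2, d=(M2−M1)/(6·3)=-1/18, b=Δ1−h1·(2M1+M2)/6=-7/3
t_q=1/2 → seg 0, τ=1/2; S=5+-10/3·τ+0·τ²+1/12·τ³=107/32

  seg 0: a=5 b=-10/3 c=0 d=1/12
  seg 1: a=-1 b=-7/3 c=1/2 d=-1/18
S(1/2) = 107/32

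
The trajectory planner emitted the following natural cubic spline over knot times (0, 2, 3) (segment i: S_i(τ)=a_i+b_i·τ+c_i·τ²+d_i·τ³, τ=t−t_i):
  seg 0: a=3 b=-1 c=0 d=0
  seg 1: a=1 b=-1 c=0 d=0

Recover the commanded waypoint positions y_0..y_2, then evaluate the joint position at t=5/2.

y_0 = S_0(0) = a_0 = 3
y_1 = S_1(0) = a_1 = 1
y_2 = S_1(1) = 0
t_q=5/2 is in segment 1 (τ=1/2); S_1(τ)=1/2

y_0=3 y_1=1 y_2=0
S(5/2) = 1/2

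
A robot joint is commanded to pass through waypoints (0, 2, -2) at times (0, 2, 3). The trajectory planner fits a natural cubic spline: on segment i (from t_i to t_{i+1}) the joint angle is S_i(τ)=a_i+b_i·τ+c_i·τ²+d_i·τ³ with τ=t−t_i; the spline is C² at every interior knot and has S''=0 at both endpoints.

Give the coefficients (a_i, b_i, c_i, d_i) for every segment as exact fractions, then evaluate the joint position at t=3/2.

Δ: Δ0=1, Δ1=-4
row 1: diag=6, rhs=-30; c'=1/6, d'=-5
back: M1=-5
M: M0=0, M1=-5, M2=0
seg 0: a=0, c=M0/2=0, d=(M1−M0)/(6·2)=-5/12, b=Δ0−h0·(2M0+M1)/6=8/3
seg 1: a=2, c=M1/2=-5/2, d=(M2−M1)/(6·1)=5/6, b=Δ1−h1·(2M1+M2)/6=-7/3
t_q=3/2 → seg 0, τ=3/2; S=0+8/3·τ+0·τ²+-5/12·τ³=83/32

  seg 0: a=0 b=8/3 c=0 d=-5/12
  seg 1: a=2 b=-7/3 c=-5/2 d=5/6
S(3/2) = 83/32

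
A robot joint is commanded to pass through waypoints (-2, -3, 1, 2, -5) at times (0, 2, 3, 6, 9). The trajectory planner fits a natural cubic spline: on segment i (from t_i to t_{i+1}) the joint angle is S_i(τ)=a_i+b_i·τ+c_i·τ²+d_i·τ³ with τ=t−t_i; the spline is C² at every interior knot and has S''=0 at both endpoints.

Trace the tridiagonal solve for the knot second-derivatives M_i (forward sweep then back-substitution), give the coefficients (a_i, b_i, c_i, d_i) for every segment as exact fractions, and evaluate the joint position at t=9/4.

  seg 0: a=-2 b=-37/17 c=0 d=57/136
  seg 1: a=-3 b=97/34 c=171/68 d=-93/68
  seg 2: a=1 b=257/68 c=-27/17 d=269/1836
  seg 3: a=2 b=-61/34 c=-55/204 d=55/1836
S(9/4) = -9361/4352

Δ: Δ0=-1/2, Δ1=4, Δ2=1/3, Δ3=-7/3
row 1: diag=6, rhs=27; c'=1/6, d'=9/2
row 2: denom=8−1·1/6=47/6; d'=(-22−1·9/2)/(47/6)=-159/47
row 3: denom=12−3·18/47=510/47; d'=(-16−3·-159/47)/(510/47)=-55/102
back: M3=-55/102
back: M2=-159/47−18/47·-55/102=-54/17
back: M1=9/2−1/6·-54/17=171/34
M: M0=0, M1=171/34, M2=-54/17, M3=-55/102, M4=0
seg 0: a=-2, c=M0/2=0, d=(M1−M0)/(6·2)=57/136, b=Δ0−h0·(2M0+M1)/6=-37/17
seg 1: a=-3, c=M1/2=171/68, d=(M2−M1)/(6·1)=-93/68, b=Δ1−h1·(2M1+M2)/6=97/34
seg 2: a=1, c=M2/2=-27/17, d=(M3−M2)/(6·3)=269/1836, b=Δ2−h2·(2M2+M3)/6=257/68
seg 3: a=2, c=M3/2=-55/204, d=(M4−M3)/(6·3)=55/1836, b=Δ3−h3·(2M3+M4)/6=-61/34
t_q=9/4 → seg 1, τ=1/4; S=-3+97/34·τ+171/68·τ²+-93/68·τ³=-9361/4352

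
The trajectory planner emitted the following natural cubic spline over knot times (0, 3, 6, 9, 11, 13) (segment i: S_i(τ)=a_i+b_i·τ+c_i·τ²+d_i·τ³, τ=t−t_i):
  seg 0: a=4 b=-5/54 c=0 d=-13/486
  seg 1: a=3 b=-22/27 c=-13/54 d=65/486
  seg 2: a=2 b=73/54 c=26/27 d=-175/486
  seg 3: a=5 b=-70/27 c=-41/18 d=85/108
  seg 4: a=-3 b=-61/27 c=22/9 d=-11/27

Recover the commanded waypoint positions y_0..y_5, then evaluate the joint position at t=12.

y_0=4 y_1=3 y_2=2 y_3=5 y_4=-3 y_5=-1
S(12) = -29/9

y_0 = S_0(0) = a_0 = 4
y_1 = S_1(0) = a_1 = 3
y_2 = S_2(0) = a_2 = 2
y_3 = S_3(0) = a_3 = 5
y_4 = S_4(0) = a_4 = -3
y_5 = S_4(2) = -1
t_q=12 is in segment 4 (τ=1); S_4(τ)=-29/9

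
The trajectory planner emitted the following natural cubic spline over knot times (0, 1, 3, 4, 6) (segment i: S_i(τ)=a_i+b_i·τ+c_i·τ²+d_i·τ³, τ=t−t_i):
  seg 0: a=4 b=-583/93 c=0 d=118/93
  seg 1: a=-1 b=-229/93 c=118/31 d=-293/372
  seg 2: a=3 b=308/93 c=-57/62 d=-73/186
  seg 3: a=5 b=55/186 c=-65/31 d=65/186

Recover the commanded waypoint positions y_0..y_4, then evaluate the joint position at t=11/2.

y_0=4 y_1=-1 y_2=3 y_3=5 y_4=0
S(11/2) = 945/496

y_0 = S_0(0) = a_0 = 4
y_1 = S_1(0) = a_1 = -1
y_2 = S_2(0) = a_2 = 3
y_3 = S_3(0) = a_3 = 5
y_4 = S_3(2) = 0
t_q=11/2 is in segment 3 (τ=3/2); S_3(τ)=945/496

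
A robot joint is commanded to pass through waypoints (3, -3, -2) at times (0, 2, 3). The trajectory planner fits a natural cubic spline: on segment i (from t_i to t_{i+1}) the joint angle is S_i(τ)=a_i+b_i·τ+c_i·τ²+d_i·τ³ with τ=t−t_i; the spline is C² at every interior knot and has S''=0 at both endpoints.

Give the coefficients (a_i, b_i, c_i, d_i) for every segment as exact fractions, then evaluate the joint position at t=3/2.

Δ: Δ0=-3, Δ1=1
row 1: diag=6, rhs=24; c'=1/6, d'=4
back: M1=4
M: M0=0, M1=4, M2=0
seg 0: a=3, c=M0/2=0, d=(M1−M0)/(6·2)=1/3, b=Δ0−h0·(2M0+M1)/6=-13/3
seg 1: a=-3, c=M1/2=2, d=(M2−M1)/(6·1)=-2/3, b=Δ1−h1·(2M1+M2)/6=-1/3
t_q=3/2 → seg 0, τ=3/2; S=3+-13/3·τ+0·τ²+1/3·τ³=-19/8

  seg 0: a=3 b=-13/3 c=0 d=1/3
  seg 1: a=-3 b=-1/3 c=2 d=-2/3
S(3/2) = -19/8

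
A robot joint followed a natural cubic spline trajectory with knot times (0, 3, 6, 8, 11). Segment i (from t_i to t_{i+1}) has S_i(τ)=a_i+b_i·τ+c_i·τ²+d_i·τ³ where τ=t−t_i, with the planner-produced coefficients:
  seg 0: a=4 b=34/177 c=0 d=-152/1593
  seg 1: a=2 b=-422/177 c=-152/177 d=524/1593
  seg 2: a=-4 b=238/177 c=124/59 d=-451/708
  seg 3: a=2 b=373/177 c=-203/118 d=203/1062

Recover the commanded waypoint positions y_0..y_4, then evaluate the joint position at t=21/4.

y_0 = S_0(0) = a_0 = 4
y_1 = S_1(0) = a_1 = 2
y_2 = S_2(0) = a_2 = -4
y_3 = S_3(0) = a_3 = 2
y_4 = S_3(3) = -2
t_q=21/4 is in segment 1 (τ=9/4); S_1(τ)=-3743/944

y_0=4 y_1=2 y_2=-4 y_3=2 y_4=-2
S(21/4) = -3743/944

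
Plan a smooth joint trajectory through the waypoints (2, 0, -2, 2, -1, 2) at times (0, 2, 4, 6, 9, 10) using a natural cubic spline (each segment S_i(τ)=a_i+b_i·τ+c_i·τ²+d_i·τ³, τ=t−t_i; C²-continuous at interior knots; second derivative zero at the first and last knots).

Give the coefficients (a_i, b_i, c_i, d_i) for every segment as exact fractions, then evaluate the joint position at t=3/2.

Δ: Δ0=-1, Δ1=-1, Δ2=2, Δ3=-1, Δ4=3
row 1: diag=8, rhs=0; c'=1/4, d'=0
row 2: denom=8−2·1/4=15/2; d'=(18−2·0)/(15/2)=12/5
row 3: denom=10−2·4/15=142/15; d'=(-18−2·12/5)/(142/15)=-171/71
row 4: denom=8−3·45/142=1001/142; d'=(24−3·-171/71)/(1001/142)=4434/1001
back: M4=4434/1001
back: M3=-171/71−45/142·4434/1001=-3816/1001
back: M2=12/5−4/15·-3816/1001=3420/1001
back: M1=0−1/4·3420/1001=-855/1001
M: M0=0, M1=-855/1001, M2=3420/1001, M3=-3816/1001, M4=4434/1001, M5=0
seg 0: a=2, c=M0/2=0, d=(M1−M0)/(6·2)=-285/4004, b=Δ0−h0·(2M0+M1)/6=-716/1001
seg 1: a=0, c=M1/2=-855/2002, d=(M2−M1)/(6·2)=1425/4004, b=Δ1−h1·(2M1+M2)/6=-1571/1001
seg 2: a=-2, c=M2/2=1710/1001, d=(M3−M2)/(6·2)=-603/1001, b=Δ2−h2·(2M2+M3)/6=142/143
seg 3: a=2, c=M3/2=-1908/1001, d=(M4−M3)/(6·3)=125/273, b=Δ3−h3·(2M3+M4)/6=46/77
seg 4: a=-1, c=M4/2=2217/1001, d=(M5−M4)/(6·1)=-739/1001, b=Δ4−h4·(2M4+M5)/6=1525/1001
t_q=3/2 → seg 0, τ=3/2; S=2+-716/1001·τ+0·τ²+-285/4004·τ³=3143/4576

  seg 0: a=2 b=-716/1001 c=0 d=-285/4004
  seg 1: a=0 b=-1571/1001 c=-855/2002 d=1425/4004
  seg 2: a=-2 b=142/143 c=1710/1001 d=-603/1001
  seg 3: a=2 b=46/77 c=-1908/1001 d=125/273
  seg 4: a=-1 b=1525/1001 c=2217/1001 d=-739/1001
S(3/2) = 3143/4576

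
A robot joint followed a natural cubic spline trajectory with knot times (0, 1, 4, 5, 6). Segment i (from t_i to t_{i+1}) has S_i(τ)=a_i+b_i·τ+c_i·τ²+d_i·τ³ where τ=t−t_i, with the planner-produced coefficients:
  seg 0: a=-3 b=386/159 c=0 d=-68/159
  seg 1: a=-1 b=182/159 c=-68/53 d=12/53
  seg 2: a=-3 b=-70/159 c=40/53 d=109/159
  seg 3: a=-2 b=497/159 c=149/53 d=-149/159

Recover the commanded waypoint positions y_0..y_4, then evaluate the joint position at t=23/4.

y_0=-3 y_1=-1 y_2=-3 y_3=-2 y_4=3
S(23/4) = 5191/3392

y_0 = S_0(0) = a_0 = -3
y_1 = S_1(0) = a_1 = -1
y_2 = S_2(0) = a_2 = -3
y_3 = S_3(0) = a_3 = -2
y_4 = S_3(1) = 3
t_q=23/4 is in segment 3 (τ=3/4); S_3(τ)=5191/3392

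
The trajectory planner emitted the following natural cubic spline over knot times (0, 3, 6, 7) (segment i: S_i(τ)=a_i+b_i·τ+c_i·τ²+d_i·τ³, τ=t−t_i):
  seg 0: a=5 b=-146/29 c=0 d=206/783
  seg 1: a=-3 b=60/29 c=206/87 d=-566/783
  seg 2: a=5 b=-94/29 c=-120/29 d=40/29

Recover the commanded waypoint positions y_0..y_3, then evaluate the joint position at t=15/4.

y_0=5 y_1=-3 y_2=5 y_3=-1
S(15/4) = -391/928

y_0 = S_0(0) = a_0 = 5
y_1 = S_1(0) = a_1 = -3
y_2 = S_2(0) = a_2 = 5
y_3 = S_2(1) = -1
t_q=15/4 is in segment 1 (τ=3/4); S_1(τ)=-391/928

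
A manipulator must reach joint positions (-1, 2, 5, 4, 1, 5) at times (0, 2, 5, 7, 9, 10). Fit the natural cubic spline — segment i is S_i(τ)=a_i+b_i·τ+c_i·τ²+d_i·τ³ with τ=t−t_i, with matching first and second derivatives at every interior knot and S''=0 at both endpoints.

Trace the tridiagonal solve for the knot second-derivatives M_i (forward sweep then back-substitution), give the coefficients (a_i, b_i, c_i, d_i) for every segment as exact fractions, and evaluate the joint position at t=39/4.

Δ: Δ0=3/2, Δ1=1, Δ2=-1/2, Δ3=-3/2, Δ4=4
row 1: diag=10, rhs=-3; c'=3/10, d'=-3/10
row 2: denom=10−3·3/10=91/10; d'=(-9−3·-3/10)/(91/10)=-81/91
row 3: denom=8−2·20/91=688/91; d'=(-6−2·-81/91)/(688/91)=-24/43
row 4: denom=6−2·91/344=941/172; d'=(33−2·-24/43)/(941/172)=5868/941
back: M4=5868/941
back: M3=-24/43−91/344·5868/941=-4155/1882
back: M2=-81/91−20/91·-4155/1882=-381/941
back: M1=-3/10−3/10·-381/941=-168/941
M: M0=0, M1=-168/941, M2=-381/941, M3=-4155/1882, M4=5868/941, M5=0
seg 0: a=-1, c=M0/2=0, d=(M1−M0)/(6·2)=-14/941, b=Δ0−h0·(2M0+M1)/6=2935/1882
seg 1: a=2, c=M1/2=-84/941, d=(M2−M1)/(6·3)=-71/5646, b=Δ1−h1·(2M1+M2)/6=2599/1882
seg 2: a=5, c=M2/2=-381/1882, d=(M3−M2)/(6·2)=-1131/7528, b=Δ2−h2·(2M2+M3)/6=476/941
seg 3: a=4, c=M3/2=-4155/3764, d=(M4−M3)/(6·2)=5297/7528, b=Δ3−h3·(2M3+M4)/6=-3965/1882
seg 4: a=1, c=M4/2=2934/941, d=(M5−M4)/(6·1)=-978/941, b=Δ4−h4·(2M4+M5)/6=1808/941
t_q=39/4 → seg 4, τ=3/4; S=1+1808/941·τ+2934/941·τ²+-978/941·τ³=113113/30112

  seg 0: a=-1 b=2935/1882 c=0 d=-14/941
  seg 1: a=2 b=2599/1882 c=-84/941 d=-71/5646
  seg 2: a=5 b=476/941 c=-381/1882 d=-1131/7528
  seg 3: a=4 b=-3965/1882 c=-4155/3764 d=5297/7528
  seg 4: a=1 b=1808/941 c=2934/941 d=-978/941
S(39/4) = 113113/30112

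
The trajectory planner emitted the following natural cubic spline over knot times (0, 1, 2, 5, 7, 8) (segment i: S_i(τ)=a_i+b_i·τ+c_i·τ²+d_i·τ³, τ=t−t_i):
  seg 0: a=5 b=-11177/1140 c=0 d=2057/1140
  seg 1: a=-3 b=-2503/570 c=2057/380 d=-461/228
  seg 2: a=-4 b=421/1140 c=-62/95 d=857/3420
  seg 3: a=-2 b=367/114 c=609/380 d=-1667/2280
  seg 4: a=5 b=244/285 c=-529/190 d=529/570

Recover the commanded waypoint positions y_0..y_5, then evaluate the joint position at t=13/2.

y_0=5 y_1=-3 y_2=-4 y_3=-2 y_4=5 y_5=4
S(13/2) = 24121/6080

y_0 = S_0(0) = a_0 = 5
y_1 = S_1(0) = a_1 = -3
y_2 = S_2(0) = a_2 = -4
y_3 = S_3(0) = a_3 = -2
y_4 = S_4(0) = a_4 = 5
y_5 = S_4(1) = 4
t_q=13/2 is in segment 3 (τ=3/2); S_3(τ)=24121/6080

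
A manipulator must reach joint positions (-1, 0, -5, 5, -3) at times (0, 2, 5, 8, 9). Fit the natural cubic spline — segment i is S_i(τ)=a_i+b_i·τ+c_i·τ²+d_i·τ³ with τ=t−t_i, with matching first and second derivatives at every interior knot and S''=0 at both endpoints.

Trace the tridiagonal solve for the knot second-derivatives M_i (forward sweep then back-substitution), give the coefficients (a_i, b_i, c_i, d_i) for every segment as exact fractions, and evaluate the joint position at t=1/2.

  seg 0: a=-1 b=610/399 c=0 d=-821/3192
  seg 1: a=0 b=-1243/798 c=-821/532 d=2405/4788
  seg 2: a=-5 b=4381/1596 c=396/133 d=-4439/4788
  seg 3: a=5 b=-3529/798 c=-2855/532 d=2855/1596
S(1/2) = -2279/8512

Δ: Δ0=1/2, Δ1=-5/3, Δ2=10/3, Δ3=-8
row 1: diag=10, rhs=-13; c'=3/10, d'=-13/10
row 2: denom=12−3·3/10=111/10; d'=(30−3·-13/10)/(111/10)=113/37
row 3: denom=8−3·10/37=266/37; d'=(-68−3·113/37)/(266/37)=-2855/266
back: M3=-2855/266
back: M2=113/37−10/37·-2855/266=792/133
back: M1=-13/10−3/10·792/133=-821/266
M: M0=0, M1=-821/266, M2=792/133, M3=-2855/266, M4=0
seg 0: a=-1, c=M0/2=0, d=(M1−M0)/(6·2)=-821/3192, b=Δ0−h0·(2M0+M1)/6=610/399
seg 1: a=0, c=M1/2=-821/532, d=(M2−M1)/(6·3)=2405/4788, b=Δ1−h1·(2M1+M2)/6=-1243/798
seg 2: a=-5, c=M2/2=396/133, d=(M3−M2)/(6·3)=-4439/4788, b=Δ2−h2·(2M2+M3)/6=4381/1596
seg 3: a=5, c=M3/2=-2855/532, d=(M4−M3)/(6·1)=2855/1596, b=Δ3−h3·(2M3+M4)/6=-3529/798
t_q=1/2 → seg 0, τ=1/2; S=-1+610/399·τ+0·τ²+-821/3192·τ³=-2279/8512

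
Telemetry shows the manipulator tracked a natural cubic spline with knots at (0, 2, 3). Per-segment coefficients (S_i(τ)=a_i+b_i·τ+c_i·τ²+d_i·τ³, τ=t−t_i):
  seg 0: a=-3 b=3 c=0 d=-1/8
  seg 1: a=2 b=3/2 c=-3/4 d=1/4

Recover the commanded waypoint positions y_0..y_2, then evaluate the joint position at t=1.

y_0=-3 y_1=2 y_2=3
S(1) = -1/8

y_0 = S_0(0) = a_0 = -3
y_1 = S_1(0) = a_1 = 2
y_2 = S_1(1) = 3
t_q=1 is in segment 0 (τ=1); S_0(τ)=-1/8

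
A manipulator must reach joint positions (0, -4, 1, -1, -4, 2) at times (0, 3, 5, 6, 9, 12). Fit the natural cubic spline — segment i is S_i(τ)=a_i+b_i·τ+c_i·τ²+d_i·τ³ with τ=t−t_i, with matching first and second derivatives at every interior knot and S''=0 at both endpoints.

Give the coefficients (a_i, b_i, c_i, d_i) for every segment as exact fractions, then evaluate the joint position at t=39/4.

  seg 0: a=0 b=-607/198 c=0 d=343/1782
  seg 1: a=-4 b=211/99 c=343/198 d=-613/792
  seg 2: a=1 b=-5/22 c=-1153/396 d=41/36
  seg 3: a=-1 b=-1043/396 c=50/99 d=47/3564
  seg 4: a=-4 b=149/198 c=247/396 d=-247/3564
S(39/4) = -8769/2816

Δ: Δ0=-4/3, Δ1=5/2, Δ2=-2, Δ3=-1, Δ4=2
row 1: diag=10, rhs=23; c'=1/5, d'=23/10
row 2: denom=6−2·1/5=28/5; d'=(-27−2·23/10)/(28/5)=-79/14
row 3: denom=8−1·5/28=219/28; d'=(6−1·-79/14)/(219/28)=326/219
row 4: denom=12−3·28/73=792/73; d'=(18−3·326/219)/(792/73)=247/198
back: M4=247/198
back: M3=326/219−28/73·247/198=100/99
back: M2=-79/14−5/28·100/99=-1153/198
back: M1=23/10−1/5·-1153/198=343/99
M: M0=0, M1=343/99, M2=-1153/198, M3=100/99, M4=247/198, M5=0
seg 0: a=0, c=M0/2=0, d=(M1−M0)/(6·3)=343/1782, b=Δ0−h0·(2M0+M1)/6=-607/198
seg 1: a=-4, c=M1/2=343/198, d=(M2−M1)/(6·2)=-613/792, b=Δ1−h1·(2M1+M2)/6=211/99
seg 2: a=1, c=M2/2=-1153/396, d=(M3−M2)/(6·1)=41/36, b=Δ2−h2·(2M2+M3)/6=-5/22
seg 3: a=-1, c=M3/2=50/99, d=(M4−M3)/(6·3)=47/3564, b=Δ3−h3·(2M3+M4)/6=-1043/396
seg 4: a=-4, c=M4/2=247/396, d=(M5−M4)/(6·3)=-247/3564, b=Δ4−h4·(2M4+M5)/6=149/198
t_q=39/4 → seg 4, τ=3/4; S=-4+149/198·τ+247/396·τ²+-247/3564·τ³=-8769/2816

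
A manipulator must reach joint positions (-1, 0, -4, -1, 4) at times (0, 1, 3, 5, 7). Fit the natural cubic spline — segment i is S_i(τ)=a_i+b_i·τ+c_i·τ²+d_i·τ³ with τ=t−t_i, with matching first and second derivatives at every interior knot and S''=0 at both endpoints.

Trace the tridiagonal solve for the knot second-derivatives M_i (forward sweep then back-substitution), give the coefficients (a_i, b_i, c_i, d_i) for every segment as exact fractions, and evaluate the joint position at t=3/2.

  seg 0: a=-1 b=70/41 c=0 d=-29/41
  seg 1: a=0 b=-17/41 c=-87/41 d=109/164
  seg 2: a=-4 b=-38/41 c=153/82 d=-107/328
  seg 3: a=-1 b=215/82 c=-15/164 d=5/328
S(3/2) = -859/1312

Δ: Δ0=1, Δ1=-2, Δ2=3/2, Δ3=5/2
row 1: diag=6, rhs=-18; c'=1/3, d'=-3
row 2: denom=8−2·1/3=22/3; d'=(21−2·-3)/(22/3)=81/22
row 3: denom=8−2·3/11=82/11; d'=(6−2·81/22)/(82/11)=-15/82
back: M3=-15/82
back: M2=81/22−3/11·-15/82=153/41
back: M1=-3−1/3·153/41=-174/41
M: M0=0, M1=-174/41, M2=153/41, M3=-15/82, M4=0
seg 0: a=-1, c=M0/2=0, d=(M1−M0)/(6·1)=-29/41, b=Δ0−h0·(2M0+M1)/6=70/41
seg 1: a=0, c=M1/2=-87/41, d=(M2−M1)/(6·2)=109/164, b=Δ1−h1·(2M1+M2)/6=-17/41
seg 2: a=-4, c=M2/2=153/82, d=(M3−M2)/(6·2)=-107/328, b=Δ2−h2·(2M2+M3)/6=-38/41
seg 3: a=-1, c=M3/2=-15/164, d=(M4−M3)/(6·2)=5/328, b=Δ3−h3·(2M3+M4)/6=215/82
t_q=3/2 → seg 1, τ=1/2; S=0+-17/41·τ+-87/41·τ²+109/164·τ³=-859/1312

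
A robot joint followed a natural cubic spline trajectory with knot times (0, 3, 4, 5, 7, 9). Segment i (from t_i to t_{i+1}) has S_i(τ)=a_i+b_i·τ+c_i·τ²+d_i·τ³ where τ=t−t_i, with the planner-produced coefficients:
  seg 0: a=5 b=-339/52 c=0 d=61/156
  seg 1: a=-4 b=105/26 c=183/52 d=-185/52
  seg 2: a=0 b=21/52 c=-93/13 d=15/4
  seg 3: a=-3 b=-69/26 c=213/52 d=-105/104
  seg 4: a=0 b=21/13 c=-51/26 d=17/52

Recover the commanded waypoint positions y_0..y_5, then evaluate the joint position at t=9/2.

y_0=5 y_1=-4 y_2=0 y_3=-3 y_4=0 y_5=-2
S(9/2) = -465/416

y_0 = S_0(0) = a_0 = 5
y_1 = S_1(0) = a_1 = -4
y_2 = S_2(0) = a_2 = 0
y_3 = S_3(0) = a_3 = -3
y_4 = S_4(0) = a_4 = 0
y_5 = S_4(2) = -2
t_q=9/2 is in segment 2 (τ=1/2); S_2(τ)=-465/416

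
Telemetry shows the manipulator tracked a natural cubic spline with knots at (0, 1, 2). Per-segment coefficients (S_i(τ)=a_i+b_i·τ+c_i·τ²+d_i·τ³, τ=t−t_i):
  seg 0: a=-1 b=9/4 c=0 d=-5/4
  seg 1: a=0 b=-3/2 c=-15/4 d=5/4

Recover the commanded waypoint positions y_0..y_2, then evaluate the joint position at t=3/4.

y_0=-1 y_1=0 y_2=-4
S(3/4) = 41/256

y_0 = S_0(0) = a_0 = -1
y_1 = S_1(0) = a_1 = 0
y_2 = S_1(1) = -4
t_q=3/4 is in segment 0 (τ=3/4); S_0(τ)=41/256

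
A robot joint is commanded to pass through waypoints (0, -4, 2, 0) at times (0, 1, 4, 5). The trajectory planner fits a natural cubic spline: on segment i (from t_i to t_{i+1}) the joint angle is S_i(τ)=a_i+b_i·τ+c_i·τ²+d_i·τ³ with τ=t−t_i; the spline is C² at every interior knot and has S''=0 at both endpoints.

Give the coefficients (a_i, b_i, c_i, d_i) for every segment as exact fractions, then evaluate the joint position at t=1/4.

  seg 0: a=0 b=-56/11 c=0 d=12/11
  seg 1: a=-4 b=-20/11 c=36/11 d=-2/3
  seg 2: a=2 b=-2/11 c=-30/11 d=10/11
S(1/4) = -221/176

Δ: Δ0=-4, Δ1=2, Δ2=-2
row 1: diag=8, rhs=36; c'=3/8, d'=9/2
row 2: denom=8−3·3/8=55/8; d'=(-24−3·9/2)/(55/8)=-60/11
back: M2=-60/11
back: M1=9/2−3/8·-60/11=72/11
M: M0=0, M1=72/11, M2=-60/11, M3=0
seg 0: a=0, c=M0/2=0, d=(M1−M0)/(6·1)=12/11, b=Δ0−h0·(2M0+M1)/6=-56/11
seg 1: a=-4, c=M1/2=36/11, d=(M2−M1)/(6·3)=-2/3, b=Δ1−h1·(2M1+M2)/6=-20/11
seg 2: a=2, c=M2/2=-30/11, d=(M3−M2)/(6·1)=10/11, b=Δ2−h2·(2M2+M3)/6=-2/11
t_q=1/4 → seg 0, τ=1/4; S=0+-56/11·τ+0·τ²+12/11·τ³=-221/176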